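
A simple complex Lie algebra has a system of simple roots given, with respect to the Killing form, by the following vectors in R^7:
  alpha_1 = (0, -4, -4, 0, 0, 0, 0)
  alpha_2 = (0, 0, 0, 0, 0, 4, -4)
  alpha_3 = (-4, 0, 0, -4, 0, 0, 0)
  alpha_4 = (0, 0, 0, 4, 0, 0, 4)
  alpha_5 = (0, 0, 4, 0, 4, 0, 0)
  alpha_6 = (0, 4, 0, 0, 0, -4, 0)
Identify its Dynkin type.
Compute the Cartan integers a_ij = 2(alpha_i, alpha_j)/(alpha_j, alpha_j); the resulting 6x6 Cartan matrix is
[[2, 0, 0, 0, -1, -1], [0, 2, 0, -1, 0, -1], [0, 0, 2, -1, 0, 0], [0, -1, -1, 2, 0, 0], [-1, 0, 0, 0, 2, 0], [-1, -1, 0, 0, 0, 2]].
All simple roots have the same length, so the diagram is simply laced. The associated Dynkin diagram is a chain of 6 nodes with single edges (A_6), so the type is A_6 (the algebra sl(7)).

A6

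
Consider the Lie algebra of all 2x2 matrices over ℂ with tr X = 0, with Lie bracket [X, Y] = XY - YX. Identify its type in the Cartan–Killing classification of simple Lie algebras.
This is sl(2), which has dimension 2^2 - 1 = 3 and rank 2 - 1 = 1 (a Cartan subalgebra is the diagonal traceless matrices). In the classification of classical Lie algebras, the special linear algebra sl(n+1) has type A_n; here n = 1, so the Dynkin diagram is a chain of 1 nodes with single edges (A_1). Hence the type is A_1.

A_1 (sl(2))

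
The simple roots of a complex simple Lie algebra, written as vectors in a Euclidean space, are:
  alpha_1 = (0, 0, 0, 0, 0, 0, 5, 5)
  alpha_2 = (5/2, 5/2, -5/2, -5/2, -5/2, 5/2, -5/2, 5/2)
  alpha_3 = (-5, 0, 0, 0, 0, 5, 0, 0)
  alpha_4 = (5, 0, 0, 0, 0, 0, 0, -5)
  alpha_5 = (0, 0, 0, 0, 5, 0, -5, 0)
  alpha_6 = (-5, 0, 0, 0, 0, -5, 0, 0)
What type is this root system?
type E_6

Compute the Cartan integers a_ij = 2(alpha_i, alpha_j)/(alpha_j, alpha_j); the resulting 6x6 Cartan matrix is
[[2, 0, 0, -1, -1, 0], [0, 2, 0, 0, 0, -1], [0, 0, 2, -1, 0, 0], [-1, 0, -1, 2, 0, -1], [-1, 0, 0, 0, 2, 0], [0, -1, 0, -1, 0, 2]].
All simple roots have the same length, so the diagram is simply laced. The associated Dynkin diagram is a chain of 5 nodes with one extra node attached to the third node from one end (E_6), so the type is E_6.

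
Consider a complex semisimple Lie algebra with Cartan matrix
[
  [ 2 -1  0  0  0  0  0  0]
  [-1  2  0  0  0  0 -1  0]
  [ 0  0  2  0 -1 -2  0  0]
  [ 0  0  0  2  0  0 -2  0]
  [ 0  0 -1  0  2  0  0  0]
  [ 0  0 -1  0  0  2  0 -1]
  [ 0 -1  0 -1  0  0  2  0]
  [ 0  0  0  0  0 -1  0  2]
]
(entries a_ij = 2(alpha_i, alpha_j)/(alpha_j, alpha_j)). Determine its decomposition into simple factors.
The diagram associated to this matrix has two connected components: the simple roots {alpha_1, alpha_2, alpha_4, alpha_7} form a chain of 4 nodes with a double edge at one end; the terminal node there is the unique long simple root (C_4), and {alpha_3, alpha_5, alpha_6, alpha_8} form a chain of 4 nodes with a double edge between the middle two (F_4). A semisimple Lie algebra decomposes uniquely as the direct sum of simple ideals, one per connected component of its Dynkin diagram, so g ≅ C_4 ⊕ F_4 (dimension 36 + 52 = 88).

C_4 + F_4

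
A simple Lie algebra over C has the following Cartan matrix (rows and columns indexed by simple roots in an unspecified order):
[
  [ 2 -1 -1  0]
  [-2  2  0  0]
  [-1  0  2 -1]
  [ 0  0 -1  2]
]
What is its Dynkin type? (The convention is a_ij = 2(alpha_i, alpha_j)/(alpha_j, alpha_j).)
C_4

The matrix has rank 4 with 2's on the diagonal. Reading the off-diagonal entries as Dynkin edges (a single edge where a_ij = a_ji = -1; a double or triple edge where a_ij * a_ji = 2 or 3), the diagram is a chain of 4 nodes with a double edge at one end; the terminal node there is the unique long simple root (C_4). One simple-root ordering that puts it in standard form is (alpha_4, alpha_3, alpha_1, alpha_2). So the algebra is type C_4, i.e. sp(8).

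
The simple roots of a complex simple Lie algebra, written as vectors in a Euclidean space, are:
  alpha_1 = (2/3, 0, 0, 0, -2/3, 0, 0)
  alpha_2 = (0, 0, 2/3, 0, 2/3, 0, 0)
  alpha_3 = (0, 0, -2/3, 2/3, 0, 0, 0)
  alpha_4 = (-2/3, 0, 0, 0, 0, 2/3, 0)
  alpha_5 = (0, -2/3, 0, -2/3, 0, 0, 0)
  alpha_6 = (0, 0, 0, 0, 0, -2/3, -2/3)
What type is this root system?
Compute the Cartan integers a_ij = 2(alpha_i, alpha_j)/(alpha_j, alpha_j); the resulting 6x6 Cartan matrix is
[[2, -1, 0, -1, 0, 0], [-1, 2, -1, 0, 0, 0], [0, -1, 2, 0, -1, 0], [-1, 0, 0, 2, 0, -1], [0, 0, -1, 0, 2, 0], [0, 0, 0, -1, 0, 2]].
All simple roots have the same length, so the diagram is simply laced. The associated Dynkin diagram is a chain of 6 nodes with single edges (A_6), so the type is A_6 (the algebra sl(7)).

A_6 (sl(7))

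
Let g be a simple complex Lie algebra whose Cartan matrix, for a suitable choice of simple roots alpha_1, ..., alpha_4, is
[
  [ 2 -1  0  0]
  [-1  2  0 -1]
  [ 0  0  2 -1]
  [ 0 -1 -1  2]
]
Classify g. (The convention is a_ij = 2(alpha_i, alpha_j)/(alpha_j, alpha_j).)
A4

The matrix has rank 4 with 2's on the diagonal. Reading the off-diagonal entries as Dynkin edges (a single edge where a_ij = a_ji = -1; a double or triple edge where a_ij * a_ji = 2 or 3), the diagram is a chain of 4 nodes with single edges (A_4). One simple-root ordering that puts it in standard form is (alpha_3, alpha_4, alpha_2, alpha_1). So the algebra is type A_4, i.e. sl(5).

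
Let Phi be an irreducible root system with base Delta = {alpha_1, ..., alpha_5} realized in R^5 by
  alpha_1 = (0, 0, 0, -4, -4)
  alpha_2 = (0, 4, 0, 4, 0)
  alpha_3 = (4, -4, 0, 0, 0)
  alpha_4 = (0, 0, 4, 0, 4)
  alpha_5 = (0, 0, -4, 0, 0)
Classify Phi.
B_5

Compute the Cartan integers a_ij = 2(alpha_i, alpha_j)/(alpha_j, alpha_j); the resulting 5x5 Cartan matrix is
[[2, -1, 0, -1, 0], [-1, 2, -1, 0, 0], [0, -1, 2, 0, 0], [-1, 0, 0, 2, -2], [0, 0, 0, -1, 2]].
The roots have two lengths (squared-length ratio 2:1); the short ones are alpha_{5}. The associated Dynkin diagram is a chain of 5 nodes with a double edge at one end; the terminal node there is the unique short simple root (B_5), so the type is B_5 (the algebra so(11)).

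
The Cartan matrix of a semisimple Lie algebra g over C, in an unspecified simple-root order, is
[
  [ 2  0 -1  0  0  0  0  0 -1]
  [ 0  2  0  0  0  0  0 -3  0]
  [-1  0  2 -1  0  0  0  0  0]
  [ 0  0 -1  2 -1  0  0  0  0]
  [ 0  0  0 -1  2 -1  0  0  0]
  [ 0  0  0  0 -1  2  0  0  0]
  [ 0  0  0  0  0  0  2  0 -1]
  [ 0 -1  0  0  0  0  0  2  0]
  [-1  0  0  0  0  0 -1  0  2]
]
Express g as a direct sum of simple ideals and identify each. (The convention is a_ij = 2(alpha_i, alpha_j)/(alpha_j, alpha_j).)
The diagram associated to this matrix has two connected components: the simple roots {alpha_1, alpha_3, alpha_4, alpha_5, alpha_6, alpha_7, alpha_9} form a chain of 7 nodes with single edges (A_7), and {alpha_2, alpha_8} form two nodes joined by a triple edge (G_2). A semisimple Lie algebra decomposes uniquely as the direct sum of simple ideals, one per connected component of its Dynkin diagram, so g ≅ A_7 ⊕ G_2 (dimension 63 + 14 = 77).

A7 ⊕ G2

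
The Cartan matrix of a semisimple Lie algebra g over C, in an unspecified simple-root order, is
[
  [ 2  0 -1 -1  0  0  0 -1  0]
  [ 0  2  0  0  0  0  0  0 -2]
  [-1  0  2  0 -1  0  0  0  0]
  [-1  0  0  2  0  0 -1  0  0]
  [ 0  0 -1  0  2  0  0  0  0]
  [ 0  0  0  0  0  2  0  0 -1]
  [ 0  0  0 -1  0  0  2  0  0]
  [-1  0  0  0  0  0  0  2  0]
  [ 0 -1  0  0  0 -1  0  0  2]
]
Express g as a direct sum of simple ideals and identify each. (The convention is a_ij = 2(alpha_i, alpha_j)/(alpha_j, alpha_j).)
The diagram associated to this matrix has two connected components: the simple roots {alpha_2, alpha_6, alpha_9} form a chain of 3 nodes with a double edge at one end; the terminal node there is the unique long simple root (C_3), and {alpha_1, alpha_3, alpha_4, alpha_5, alpha_7, alpha_8} form a chain of 5 nodes with one extra node attached to the third node from one end (E_6). A semisimple Lie algebra decomposes uniquely as the direct sum of simple ideals, one per connected component of its Dynkin diagram, so g ≅ C_3 ⊕ E_6 (dimension 21 + 78 = 99).

type C_3 + type E_6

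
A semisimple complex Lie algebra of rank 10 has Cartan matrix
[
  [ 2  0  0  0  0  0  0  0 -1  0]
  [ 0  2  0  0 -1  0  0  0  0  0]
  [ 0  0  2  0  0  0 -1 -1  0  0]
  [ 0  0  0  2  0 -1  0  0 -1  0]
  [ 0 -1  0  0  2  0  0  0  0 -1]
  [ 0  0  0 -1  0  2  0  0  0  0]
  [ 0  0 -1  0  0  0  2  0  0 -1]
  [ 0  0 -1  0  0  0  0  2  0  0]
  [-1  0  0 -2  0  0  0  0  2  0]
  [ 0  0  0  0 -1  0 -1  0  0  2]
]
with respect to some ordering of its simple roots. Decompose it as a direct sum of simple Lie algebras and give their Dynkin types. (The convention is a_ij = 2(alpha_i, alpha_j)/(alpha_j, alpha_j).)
The diagram associated to this matrix has two connected components: the simple roots {alpha_2, alpha_3, alpha_5, alpha_7, alpha_8, alpha_10} form a chain of 6 nodes with single edges (A_6), and {alpha_1, alpha_4, alpha_6, alpha_9} form a chain of 4 nodes with a double edge between the middle two (F_4). A semisimple Lie algebra decomposes uniquely as the direct sum of simple ideals, one per connected component of its Dynkin diagram, so g ≅ A_6 ⊕ F_4 (dimension 48 + 52 = 100).

type A_6 ⊕ type F_4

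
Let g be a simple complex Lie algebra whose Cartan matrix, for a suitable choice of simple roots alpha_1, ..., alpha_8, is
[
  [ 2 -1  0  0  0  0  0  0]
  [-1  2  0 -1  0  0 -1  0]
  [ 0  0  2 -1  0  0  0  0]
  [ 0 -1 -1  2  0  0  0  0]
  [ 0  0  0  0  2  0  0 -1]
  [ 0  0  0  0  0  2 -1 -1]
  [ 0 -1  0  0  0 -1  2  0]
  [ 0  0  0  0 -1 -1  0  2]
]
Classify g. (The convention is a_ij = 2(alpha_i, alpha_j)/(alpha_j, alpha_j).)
The matrix has rank 8 with 2's on the diagonal. Reading the off-diagonal entries as Dynkin edges (a single edge where a_ij = a_ji = -1; a double or triple edge where a_ij * a_ji = 2 or 3), the diagram is a chain of 7 nodes with one extra node attached to the third node from one end (E_8). One simple-root ordering that puts it in standard form is (alpha_3, alpha_1, alpha_4, alpha_2, alpha_7, alpha_6, alpha_8, alpha_5). So the algebra is type E_8.

E8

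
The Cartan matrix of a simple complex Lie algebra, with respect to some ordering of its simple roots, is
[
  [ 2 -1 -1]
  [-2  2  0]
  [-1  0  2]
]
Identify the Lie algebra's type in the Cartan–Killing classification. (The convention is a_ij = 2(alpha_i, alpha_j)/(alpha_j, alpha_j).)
The matrix has rank 3 with 2's on the diagonal. Reading the off-diagonal entries as Dynkin edges (a single edge where a_ij = a_ji = -1; a double or triple edge where a_ij * a_ji = 2 or 3), the diagram is a chain of 3 nodes with a double edge at one end; the terminal node there is the unique long simple root (C_3). One simple-root ordering that puts it in standard form is (alpha_3, alpha_1, alpha_2). So the algebra is type C_3, i.e. sp(6).

C3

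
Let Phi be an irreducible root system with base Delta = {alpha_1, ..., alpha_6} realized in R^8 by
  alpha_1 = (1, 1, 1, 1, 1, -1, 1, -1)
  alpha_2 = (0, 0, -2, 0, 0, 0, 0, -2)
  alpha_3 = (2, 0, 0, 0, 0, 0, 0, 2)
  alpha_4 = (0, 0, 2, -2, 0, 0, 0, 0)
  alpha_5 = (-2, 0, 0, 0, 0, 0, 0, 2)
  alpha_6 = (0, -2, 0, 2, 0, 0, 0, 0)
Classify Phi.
Compute the Cartan integers a_ij = 2(alpha_i, alpha_j)/(alpha_j, alpha_j); the resulting 6x6 Cartan matrix is
[[2, 0, 0, 0, -1, 0], [0, 2, -1, -1, -1, 0], [0, -1, 2, 0, 0, 0], [0, -1, 0, 2, 0, -1], [-1, -1, 0, 0, 2, 0], [0, 0, 0, -1, 0, 2]].
All simple roots have the same length, so the diagram is simply laced. The associated Dynkin diagram is a chain of 5 nodes with one extra node attached to the third node from one end (E_6), so the type is E_6.

type E_6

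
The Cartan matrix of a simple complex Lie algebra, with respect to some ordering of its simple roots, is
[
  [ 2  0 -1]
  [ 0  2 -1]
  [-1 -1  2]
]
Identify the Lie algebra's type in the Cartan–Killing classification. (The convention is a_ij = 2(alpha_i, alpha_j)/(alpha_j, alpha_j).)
A_3 (sl(4))

The matrix has rank 3 with 2's on the diagonal. Reading the off-diagonal entries as Dynkin edges (a single edge where a_ij = a_ji = -1; a double or triple edge where a_ij * a_ji = 2 or 3), the diagram is a chain of 3 nodes with single edges (A_3). One simple-root ordering that puts it in standard form is (alpha_2, alpha_3, alpha_1). So the algebra is type A_3, i.e. sl(4).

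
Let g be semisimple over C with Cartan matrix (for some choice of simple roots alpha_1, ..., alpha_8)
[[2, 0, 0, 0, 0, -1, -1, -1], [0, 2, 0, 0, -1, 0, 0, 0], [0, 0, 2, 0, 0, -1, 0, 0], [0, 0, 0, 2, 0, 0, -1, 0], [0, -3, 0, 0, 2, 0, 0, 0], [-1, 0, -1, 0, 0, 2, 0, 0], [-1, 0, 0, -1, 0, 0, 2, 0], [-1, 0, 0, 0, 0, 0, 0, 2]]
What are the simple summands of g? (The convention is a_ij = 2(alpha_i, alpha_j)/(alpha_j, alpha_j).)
E_6 + G_2

The diagram associated to this matrix has two connected components: the simple roots {alpha_1, alpha_3, alpha_4, alpha_6, alpha_7, alpha_8} form a chain of 5 nodes with one extra node attached to the third node from one end (E_6), and {alpha_2, alpha_5} form two nodes joined by a triple edge (G_2). A semisimple Lie algebra decomposes uniquely as the direct sum of simple ideals, one per connected component of its Dynkin diagram, so g ≅ E_6 ⊕ G_2 (dimension 78 + 14 = 92).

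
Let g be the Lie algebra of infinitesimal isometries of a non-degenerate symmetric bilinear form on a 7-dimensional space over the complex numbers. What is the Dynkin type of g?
B3

This is so(7) with 7 odd, which has dimension 7(7-1)/2 = 21 and rank (7-1)/2 = 3. In the classification of classical Lie algebras, the orthogonal algebra so(2n+1) in an odd number of variables has type B_n; here n = 3, so the Dynkin diagram is a chain of 3 nodes with a double edge at one end; the terminal node there is the unique short simple root (B_3). Hence the type is B_3.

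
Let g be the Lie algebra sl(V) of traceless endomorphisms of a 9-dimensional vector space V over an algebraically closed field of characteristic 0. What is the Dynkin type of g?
This is sl(9), which has dimension 9^2 - 1 = 80 and rank 9 - 1 = 8 (a Cartan subalgebra is the diagonal traceless matrices). In the classification of classical Lie algebras, the special linear algebra sl(n+1) has type A_n; here n = 8, so the Dynkin diagram is a chain of 8 nodes with single edges (A_8). Hence the type is A_8.

A_8 (sl(9))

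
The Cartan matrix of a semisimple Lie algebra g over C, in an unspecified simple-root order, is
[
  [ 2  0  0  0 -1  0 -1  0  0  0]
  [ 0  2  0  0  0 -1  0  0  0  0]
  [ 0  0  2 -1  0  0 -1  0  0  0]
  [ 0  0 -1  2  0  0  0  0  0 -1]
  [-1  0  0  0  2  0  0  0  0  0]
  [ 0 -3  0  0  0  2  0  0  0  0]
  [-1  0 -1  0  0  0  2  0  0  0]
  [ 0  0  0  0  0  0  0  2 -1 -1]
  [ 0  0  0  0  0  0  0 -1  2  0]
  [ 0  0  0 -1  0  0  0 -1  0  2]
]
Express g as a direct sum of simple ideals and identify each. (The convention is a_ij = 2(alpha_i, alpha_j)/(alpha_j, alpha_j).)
The diagram associated to this matrix has two connected components: the simple roots {alpha_1, alpha_3, alpha_4, alpha_5, alpha_7, alpha_8, alpha_9, alpha_10} form a chain of 8 nodes with single edges (A_8), and {alpha_2, alpha_6} form two nodes joined by a triple edge (G_2). A semisimple Lie algebra decomposes uniquely as the direct sum of simple ideals, one per connected component of its Dynkin diagram, so g ≅ A_8 ⊕ G_2 (dimension 80 + 14 = 94).

A8 + G2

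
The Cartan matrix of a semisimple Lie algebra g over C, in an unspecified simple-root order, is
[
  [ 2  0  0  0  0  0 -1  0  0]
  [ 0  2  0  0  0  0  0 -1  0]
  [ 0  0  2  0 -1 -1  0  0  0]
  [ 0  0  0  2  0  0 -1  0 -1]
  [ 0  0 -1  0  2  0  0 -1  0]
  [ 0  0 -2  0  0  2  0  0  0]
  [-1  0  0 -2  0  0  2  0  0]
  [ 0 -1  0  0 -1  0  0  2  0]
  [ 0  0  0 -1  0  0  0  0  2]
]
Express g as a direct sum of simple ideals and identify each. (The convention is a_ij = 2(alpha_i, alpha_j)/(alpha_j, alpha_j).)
The diagram associated to this matrix has two connected components: the simple roots {alpha_2, alpha_3, alpha_5, alpha_6, alpha_8} form a chain of 5 nodes with a double edge at one end; the terminal node there is the unique long simple root (C_5), and {alpha_1, alpha_4, alpha_7, alpha_9} form a chain of 4 nodes with a double edge between the middle two (F_4). A semisimple Lie algebra decomposes uniquely as the direct sum of simple ideals, one per connected component of its Dynkin diagram, so g ≅ C_5 ⊕ F_4 (dimension 55 + 52 = 107).

C_5 ⊕ F_4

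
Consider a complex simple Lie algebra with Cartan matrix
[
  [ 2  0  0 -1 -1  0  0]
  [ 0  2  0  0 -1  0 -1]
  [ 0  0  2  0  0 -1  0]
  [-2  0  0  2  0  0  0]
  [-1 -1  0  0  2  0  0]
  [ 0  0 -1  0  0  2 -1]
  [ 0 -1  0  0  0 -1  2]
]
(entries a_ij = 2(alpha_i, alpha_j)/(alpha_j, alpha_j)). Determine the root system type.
The matrix has rank 7 with 2's on the diagonal. Reading the off-diagonal entries as Dynkin edges (a single edge where a_ij = a_ji = -1; a double or triple edge where a_ij * a_ji = 2 or 3), the diagram is a chain of 7 nodes with a double edge at one end; the terminal node there is the unique long simple root (C_7). One simple-root ordering that puts it in standard form is (alpha_3, alpha_6, alpha_7, alpha_2, alpha_5, alpha_1, alpha_4). So the algebra is type C_7, i.e. sp(14).

C_7 (sp(14))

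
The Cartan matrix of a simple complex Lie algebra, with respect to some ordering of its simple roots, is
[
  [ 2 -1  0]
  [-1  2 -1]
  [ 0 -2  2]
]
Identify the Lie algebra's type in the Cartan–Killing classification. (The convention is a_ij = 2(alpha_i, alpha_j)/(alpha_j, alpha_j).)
The matrix has rank 3 with 2's on the diagonal. Reading the off-diagonal entries as Dynkin edges (a single edge where a_ij = a_ji = -1; a double or triple edge where a_ij * a_ji = 2 or 3), the diagram is a chain of 3 nodes with a double edge at one end; the terminal node there is the unique long simple root (C_3). One simple-root ordering that puts it in standard form is (alpha_1, alpha_2, alpha_3). So the algebra is type C_3, i.e. sp(6).

type C_3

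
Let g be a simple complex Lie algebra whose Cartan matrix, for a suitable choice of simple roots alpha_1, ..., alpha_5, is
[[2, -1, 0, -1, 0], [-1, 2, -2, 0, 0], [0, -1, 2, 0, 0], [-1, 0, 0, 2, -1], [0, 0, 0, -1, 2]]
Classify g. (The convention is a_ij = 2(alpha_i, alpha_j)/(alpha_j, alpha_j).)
B5

The matrix has rank 5 with 2's on the diagonal. Reading the off-diagonal entries as Dynkin edges (a single edge where a_ij = a_ji = -1; a double or triple edge where a_ij * a_ji = 2 or 3), the diagram is a chain of 5 nodes with a double edge at one end; the terminal node there is the unique short simple root (B_5). One simple-root ordering that puts it in standard form is (alpha_5, alpha_4, alpha_1, alpha_2, alpha_3). So the algebra is type B_5, i.e. so(11).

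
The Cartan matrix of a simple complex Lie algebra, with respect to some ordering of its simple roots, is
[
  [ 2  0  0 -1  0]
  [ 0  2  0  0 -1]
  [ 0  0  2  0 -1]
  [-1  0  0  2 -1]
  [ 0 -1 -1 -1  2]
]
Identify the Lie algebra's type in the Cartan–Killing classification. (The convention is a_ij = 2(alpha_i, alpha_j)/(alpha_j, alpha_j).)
The matrix has rank 5 with 2's on the diagonal. Reading the off-diagonal entries as Dynkin edges (a single edge where a_ij = a_ji = -1; a double or triple edge where a_ij * a_ji = 2 or 3), the diagram is a chain of 3 nodes with a fork of two nodes at one end (D_5). One simple-root ordering that puts it in standard form is (alpha_1, alpha_4, alpha_5, alpha_3, alpha_2). So the algebra is type D_5, i.e. so(10).

D5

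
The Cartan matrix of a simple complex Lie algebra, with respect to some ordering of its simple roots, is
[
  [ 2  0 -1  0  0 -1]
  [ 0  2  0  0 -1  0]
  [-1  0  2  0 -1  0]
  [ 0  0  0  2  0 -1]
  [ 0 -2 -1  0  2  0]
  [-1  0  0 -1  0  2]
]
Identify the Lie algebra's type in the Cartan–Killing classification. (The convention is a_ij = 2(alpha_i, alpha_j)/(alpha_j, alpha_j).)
The matrix has rank 6 with 2's on the diagonal. Reading the off-diagonal entries as Dynkin edges (a single edge where a_ij = a_ji = -1; a double or triple edge where a_ij * a_ji = 2 or 3), the diagram is a chain of 6 nodes with a double edge at one end; the terminal node there is the unique short simple root (B_6). One simple-root ordering that puts it in standard form is (alpha_4, alpha_6, alpha_1, alpha_3, alpha_5, alpha_2). So the algebra is type B_6, i.e. so(13).

B_6 (so(13))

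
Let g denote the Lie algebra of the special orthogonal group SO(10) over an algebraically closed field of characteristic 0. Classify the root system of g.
D5

This is so(10) with 10 even, which has dimension 10(10-1)/2 = 45 and rank 10/2 = 5. In the classification of classical Lie algebras, the orthogonal algebra so(2n) in an even number of variables has type D_n; here n = 5, so the Dynkin diagram is a chain of 3 nodes with a fork of two nodes at one end (D_5). Hence the type is D_5.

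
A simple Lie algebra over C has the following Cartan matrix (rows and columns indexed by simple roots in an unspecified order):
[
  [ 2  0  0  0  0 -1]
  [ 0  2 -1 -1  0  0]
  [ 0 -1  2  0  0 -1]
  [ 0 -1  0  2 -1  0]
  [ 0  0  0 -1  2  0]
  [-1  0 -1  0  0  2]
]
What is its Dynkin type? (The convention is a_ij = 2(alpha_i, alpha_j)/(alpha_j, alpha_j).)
The matrix has rank 6 with 2's on the diagonal. Reading the off-diagonal entries as Dynkin edges (a single edge where a_ij = a_ji = -1; a double or triple edge where a_ij * a_ji = 2 or 3), the diagram is a chain of 6 nodes with single edges (A_6). One simple-root ordering that puts it in standard form is (alpha_1, alpha_6, alpha_3, alpha_2, alpha_4, alpha_5). So the algebra is type A_6, i.e. sl(7).

A_6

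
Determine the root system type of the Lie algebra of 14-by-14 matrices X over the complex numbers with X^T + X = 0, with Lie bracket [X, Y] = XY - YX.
D_7 (so(14))

This is so(14) with 14 even, which has dimension 14(14-1)/2 = 91 and rank 14/2 = 7. In the classification of classical Lie algebras, the orthogonal algebra so(2n) in an even number of variables has type D_n; here n = 7, so the Dynkin diagram is a chain of 5 nodes with a fork of two nodes at one end (D_7). Hence the type is D_7.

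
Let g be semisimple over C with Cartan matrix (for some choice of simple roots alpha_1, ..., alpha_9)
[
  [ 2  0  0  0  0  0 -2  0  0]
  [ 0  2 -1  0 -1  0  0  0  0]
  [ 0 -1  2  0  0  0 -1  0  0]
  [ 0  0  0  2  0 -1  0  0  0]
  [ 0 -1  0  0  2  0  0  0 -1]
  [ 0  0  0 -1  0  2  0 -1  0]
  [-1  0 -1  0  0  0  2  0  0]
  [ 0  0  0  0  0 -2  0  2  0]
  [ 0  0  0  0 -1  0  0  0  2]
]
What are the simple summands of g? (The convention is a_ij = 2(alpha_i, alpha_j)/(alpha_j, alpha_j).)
type C_3 + type C_6

The diagram associated to this matrix has two connected components: the simple roots {alpha_4, alpha_6, alpha_8} form a chain of 3 nodes with a double edge at one end; the terminal node there is the unique long simple root (C_3), and {alpha_1, alpha_2, alpha_3, alpha_5, alpha_7, alpha_9} form a chain of 6 nodes with a double edge at one end; the terminal node there is the unique long simple root (C_6). A semisimple Lie algebra decomposes uniquely as the direct sum of simple ideals, one per connected component of its Dynkin diagram, so g ≅ C_3 ⊕ C_6 (dimension 21 + 78 = 99).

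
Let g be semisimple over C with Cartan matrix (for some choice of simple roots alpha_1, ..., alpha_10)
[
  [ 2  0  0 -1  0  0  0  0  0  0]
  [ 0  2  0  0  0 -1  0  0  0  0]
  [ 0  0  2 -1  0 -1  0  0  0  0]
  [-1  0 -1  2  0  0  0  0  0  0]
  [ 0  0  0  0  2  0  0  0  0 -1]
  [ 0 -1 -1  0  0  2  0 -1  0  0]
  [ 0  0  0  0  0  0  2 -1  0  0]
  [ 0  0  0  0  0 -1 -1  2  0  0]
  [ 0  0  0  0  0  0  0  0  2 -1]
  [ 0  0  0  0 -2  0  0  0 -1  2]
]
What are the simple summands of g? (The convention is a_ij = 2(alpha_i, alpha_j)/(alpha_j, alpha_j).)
The diagram associated to this matrix has two connected components: the simple roots {alpha_5, alpha_9, alpha_10} form a chain of 3 nodes with a double edge at one end; the terminal node there is the unique short simple root (B_3), and {alpha_1, alpha_2, alpha_3, alpha_4, alpha_6, alpha_7, alpha_8} form a chain of 6 nodes with one extra node attached to the third node from one end (E_7). A semisimple Lie algebra decomposes uniquely as the direct sum of simple ideals, one per connected component of its Dynkin diagram, so g ≅ B_3 ⊕ E_7 (dimension 21 + 133 = 154).

B_3 ⊕ E_7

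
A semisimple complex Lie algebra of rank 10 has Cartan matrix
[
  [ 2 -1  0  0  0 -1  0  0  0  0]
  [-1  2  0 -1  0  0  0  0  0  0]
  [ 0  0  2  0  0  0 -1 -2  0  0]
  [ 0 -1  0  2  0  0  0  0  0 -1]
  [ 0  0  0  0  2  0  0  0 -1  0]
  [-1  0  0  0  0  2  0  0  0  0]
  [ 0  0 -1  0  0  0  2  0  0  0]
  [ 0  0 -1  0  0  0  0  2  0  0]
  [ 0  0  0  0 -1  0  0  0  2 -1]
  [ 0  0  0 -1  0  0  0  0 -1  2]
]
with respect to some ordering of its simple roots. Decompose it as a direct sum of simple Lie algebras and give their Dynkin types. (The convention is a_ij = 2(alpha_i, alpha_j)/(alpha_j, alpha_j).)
A_7 + B_3

The diagram associated to this matrix has two connected components: the simple roots {alpha_1, alpha_2, alpha_4, alpha_5, alpha_6, alpha_9, alpha_10} form a chain of 7 nodes with single edges (A_7), and {alpha_3, alpha_7, alpha_8} form a chain of 3 nodes with a double edge at one end; the terminal node there is the unique short simple root (B_3). A semisimple Lie algebra decomposes uniquely as the direct sum of simple ideals, one per connected component of its Dynkin diagram, so g ≅ A_7 ⊕ B_3 (dimension 63 + 21 = 84).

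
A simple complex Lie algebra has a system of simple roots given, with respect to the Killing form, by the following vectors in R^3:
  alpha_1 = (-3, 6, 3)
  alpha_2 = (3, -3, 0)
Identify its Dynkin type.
Compute the Cartan integers a_ij = 2(alpha_i, alpha_j)/(alpha_j, alpha_j); the resulting 2x2 Cartan matrix is
[[2, -3], [-1, 2]].
The roots have two lengths (squared-length ratio 3:1); the short ones are alpha_{2}. The associated Dynkin diagram is two nodes joined by a triple edge (G_2), so the type is G_2.

G_2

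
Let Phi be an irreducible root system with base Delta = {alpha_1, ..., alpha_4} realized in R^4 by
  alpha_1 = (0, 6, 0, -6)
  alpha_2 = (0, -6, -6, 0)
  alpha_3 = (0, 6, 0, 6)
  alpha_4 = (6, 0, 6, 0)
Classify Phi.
D_4 (so(8))

Compute the Cartan integers a_ij = 2(alpha_i, alpha_j)/(alpha_j, alpha_j); the resulting 4x4 Cartan matrix is
[[2, -1, 0, 0], [-1, 2, -1, -1], [0, -1, 2, 0], [0, -1, 0, 2]].
All simple roots have the same length, so the diagram is simply laced. The associated Dynkin diagram is a chain of 2 nodes with a fork of two nodes at one end (D_4), so the type is D_4 (the algebra so(8)).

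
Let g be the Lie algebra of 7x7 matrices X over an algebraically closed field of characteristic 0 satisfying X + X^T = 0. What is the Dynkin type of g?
type B_3

This is so(7) with 7 odd, which has dimension 7(7-1)/2 = 21 and rank (7-1)/2 = 3. In the classification of classical Lie algebras, the orthogonal algebra so(2n+1) in an odd number of variables has type B_n; here n = 3, so the Dynkin diagram is a chain of 3 nodes with a double edge at one end; the terminal node there is the unique short simple root (B_3). Hence the type is B_3.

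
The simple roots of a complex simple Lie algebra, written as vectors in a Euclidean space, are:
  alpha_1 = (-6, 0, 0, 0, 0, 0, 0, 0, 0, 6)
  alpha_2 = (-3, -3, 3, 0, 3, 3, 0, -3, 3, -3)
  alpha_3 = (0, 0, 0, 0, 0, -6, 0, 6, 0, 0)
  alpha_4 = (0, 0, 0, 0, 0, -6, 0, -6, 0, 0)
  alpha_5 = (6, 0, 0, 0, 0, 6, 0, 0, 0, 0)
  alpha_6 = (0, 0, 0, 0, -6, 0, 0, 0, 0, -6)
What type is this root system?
Compute the Cartan integers a_ij = 2(alpha_i, alpha_j)/(alpha_j, alpha_j); the resulting 6x6 Cartan matrix is
[[2, 0, 0, 0, -1, -1], [0, 2, -1, 0, 0, 0], [0, -1, 2, 0, -1, 0], [0, 0, 0, 2, -1, 0], [-1, 0, -1, -1, 2, 0], [-1, 0, 0, 0, 0, 2]].
All simple roots have the same length, so the diagram is simply laced. The associated Dynkin diagram is a chain of 5 nodes with one extra node attached to the third node from one end (E_6), so the type is E_6.

E_6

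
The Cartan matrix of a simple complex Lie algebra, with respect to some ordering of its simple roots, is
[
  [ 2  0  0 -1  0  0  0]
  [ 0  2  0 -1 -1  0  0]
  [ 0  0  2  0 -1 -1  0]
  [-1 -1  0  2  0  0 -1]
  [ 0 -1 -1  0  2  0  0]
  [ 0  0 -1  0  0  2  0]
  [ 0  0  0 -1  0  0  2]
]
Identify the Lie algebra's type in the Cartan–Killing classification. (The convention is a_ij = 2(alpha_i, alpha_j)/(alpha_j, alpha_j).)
D_7 (so(14))

The matrix has rank 7 with 2's on the diagonal. Reading the off-diagonal entries as Dynkin edges (a single edge where a_ij = a_ji = -1; a double or triple edge where a_ij * a_ji = 2 or 3), the diagram is a chain of 5 nodes with a fork of two nodes at one end (D_7). One simple-root ordering that puts it in standard form is (alpha_6, alpha_3, alpha_5, alpha_2, alpha_4, alpha_7, alpha_1). So the algebra is type D_7, i.e. so(14).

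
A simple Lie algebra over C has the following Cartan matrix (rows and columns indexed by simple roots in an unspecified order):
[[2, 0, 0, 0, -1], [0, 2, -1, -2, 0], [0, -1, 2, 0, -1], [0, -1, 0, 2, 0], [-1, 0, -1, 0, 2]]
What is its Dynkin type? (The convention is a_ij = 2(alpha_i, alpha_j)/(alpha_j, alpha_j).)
The matrix has rank 5 with 2's on the diagonal. Reading the off-diagonal entries as Dynkin edges (a single edge where a_ij = a_ji = -1; a double or triple edge where a_ij * a_ji = 2 or 3), the diagram is a chain of 5 nodes with a double edge at one end; the terminal node there is the unique short simple root (B_5). One simple-root ordering that puts it in standard form is (alpha_1, alpha_5, alpha_3, alpha_2, alpha_4). So the algebra is type B_5, i.e. so(11).

type B_5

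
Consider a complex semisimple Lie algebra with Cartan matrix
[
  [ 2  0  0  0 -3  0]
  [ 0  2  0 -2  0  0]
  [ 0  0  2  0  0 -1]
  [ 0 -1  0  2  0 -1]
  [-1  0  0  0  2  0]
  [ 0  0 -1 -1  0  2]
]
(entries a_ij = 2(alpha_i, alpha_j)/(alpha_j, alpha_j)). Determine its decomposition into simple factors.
C_4 (sp(8)) + G_2

The diagram associated to this matrix has two connected components: the simple roots {alpha_2, alpha_3, alpha_4, alpha_6} form a chain of 4 nodes with a double edge at one end; the terminal node there is the unique long simple root (C_4), and {alpha_1, alpha_5} form two nodes joined by a triple edge (G_2). A semisimple Lie algebra decomposes uniquely as the direct sum of simple ideals, one per connected component of its Dynkin diagram, so g ≅ C_4 ⊕ G_2 (dimension 36 + 14 = 50).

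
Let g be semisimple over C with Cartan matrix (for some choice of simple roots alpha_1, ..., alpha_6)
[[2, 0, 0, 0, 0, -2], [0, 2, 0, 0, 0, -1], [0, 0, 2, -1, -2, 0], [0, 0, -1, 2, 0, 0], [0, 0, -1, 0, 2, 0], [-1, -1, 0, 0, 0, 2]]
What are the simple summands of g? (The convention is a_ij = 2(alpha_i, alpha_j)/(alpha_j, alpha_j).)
B3 + C3

The diagram associated to this matrix has two connected components: the simple roots {alpha_3, alpha_4, alpha_5} form a chain of 3 nodes with a double edge at one end; the terminal node there is the unique short simple root (B_3), and {alpha_1, alpha_2, alpha_6} form a chain of 3 nodes with a double edge at one end; the terminal node there is the unique long simple root (C_3). A semisimple Lie algebra decomposes uniquely as the direct sum of simple ideals, one per connected component of its Dynkin diagram, so g ≅ B_3 ⊕ C_3 (dimension 21 + 21 = 42).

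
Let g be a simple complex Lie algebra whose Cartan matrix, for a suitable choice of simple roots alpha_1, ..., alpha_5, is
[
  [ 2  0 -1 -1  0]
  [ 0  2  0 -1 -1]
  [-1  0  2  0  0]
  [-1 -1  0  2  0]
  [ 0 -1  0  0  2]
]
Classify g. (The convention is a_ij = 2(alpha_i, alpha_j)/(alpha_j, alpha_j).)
A_5 (sl(6))

The matrix has rank 5 with 2's on the diagonal. Reading the off-diagonal entries as Dynkin edges (a single edge where a_ij = a_ji = -1; a double or triple edge where a_ij * a_ji = 2 or 3), the diagram is a chain of 5 nodes with single edges (A_5). One simple-root ordering that puts it in standard form is (alpha_3, alpha_1, alpha_4, alpha_2, alpha_5). So the algebra is type A_5, i.e. sl(6).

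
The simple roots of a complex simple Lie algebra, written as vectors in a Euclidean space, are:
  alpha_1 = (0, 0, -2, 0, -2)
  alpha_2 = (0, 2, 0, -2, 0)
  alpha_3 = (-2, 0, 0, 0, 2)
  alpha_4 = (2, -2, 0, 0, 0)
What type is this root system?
type A_4

Compute the Cartan integers a_ij = 2(alpha_i, alpha_j)/(alpha_j, alpha_j); the resulting 4x4 Cartan matrix is
[[2, 0, -1, 0], [0, 2, 0, -1], [-1, 0, 2, -1], [0, -1, -1, 2]].
All simple roots have the same length, so the diagram is simply laced. The associated Dynkin diagram is a chain of 4 nodes with single edges (A_4), so the type is A_4 (the algebra sl(5)).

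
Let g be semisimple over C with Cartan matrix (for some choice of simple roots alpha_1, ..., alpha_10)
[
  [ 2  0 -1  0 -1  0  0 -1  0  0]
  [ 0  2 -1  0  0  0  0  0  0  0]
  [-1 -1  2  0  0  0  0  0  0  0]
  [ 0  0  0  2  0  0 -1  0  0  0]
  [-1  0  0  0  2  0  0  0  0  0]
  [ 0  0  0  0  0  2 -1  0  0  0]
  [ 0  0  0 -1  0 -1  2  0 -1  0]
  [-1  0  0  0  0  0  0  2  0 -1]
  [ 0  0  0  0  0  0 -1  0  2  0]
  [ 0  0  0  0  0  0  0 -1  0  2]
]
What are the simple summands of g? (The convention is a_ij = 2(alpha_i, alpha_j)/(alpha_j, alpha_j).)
The diagram associated to this matrix has two connected components: the simple roots {alpha_4, alpha_6, alpha_7, alpha_9} form a chain of 2 nodes with a fork of two nodes at one end (D_4), and {alpha_1, alpha_2, alpha_3, alpha_5, alpha_8, alpha_10} form a chain of 5 nodes with one extra node attached to the third node from one end (E_6). A semisimple Lie algebra decomposes uniquely as the direct sum of simple ideals, one per connected component of its Dynkin diagram, so g ≅ D_4 ⊕ E_6 (dimension 28 + 78 = 106).

D_4 (so(8)) + E_6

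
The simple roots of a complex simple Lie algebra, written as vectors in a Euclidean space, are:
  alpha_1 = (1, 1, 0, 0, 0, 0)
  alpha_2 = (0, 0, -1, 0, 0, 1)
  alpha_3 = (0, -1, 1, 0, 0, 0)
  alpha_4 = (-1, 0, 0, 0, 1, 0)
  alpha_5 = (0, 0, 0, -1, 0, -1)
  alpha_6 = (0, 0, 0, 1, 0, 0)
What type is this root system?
B_6

Compute the Cartan integers a_ij = 2(alpha_i, alpha_j)/(alpha_j, alpha_j); the resulting 6x6 Cartan matrix is
[[2, 0, -1, -1, 0, 0], [0, 2, -1, 0, -1, 0], [-1, -1, 2, 0, 0, 0], [-1, 0, 0, 2, 0, 0], [0, -1, 0, 0, 2, -2], [0, 0, 0, 0, -1, 2]].
The roots have two lengths (squared-length ratio 2:1); the short ones are alpha_{6}. The associated Dynkin diagram is a chain of 6 nodes with a double edge at one end; the terminal node there is the unique short simple root (B_6), so the type is B_6 (the algebra so(13)).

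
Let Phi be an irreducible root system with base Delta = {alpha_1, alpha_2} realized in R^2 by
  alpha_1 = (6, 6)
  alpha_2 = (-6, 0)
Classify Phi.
B_2 (so(5))

Compute the Cartan integers a_ij = 2(alpha_i, alpha_j)/(alpha_j, alpha_j); the resulting 2x2 Cartan matrix is
[[2, -2], [-1, 2]].
The roots have two lengths (squared-length ratio 2:1); the short ones are alpha_{2}. The associated Dynkin diagram is a chain of 2 nodes with a double edge at one end; the terminal node there is the unique short simple root (B_2), so the type is B_2 (the algebra so(5)).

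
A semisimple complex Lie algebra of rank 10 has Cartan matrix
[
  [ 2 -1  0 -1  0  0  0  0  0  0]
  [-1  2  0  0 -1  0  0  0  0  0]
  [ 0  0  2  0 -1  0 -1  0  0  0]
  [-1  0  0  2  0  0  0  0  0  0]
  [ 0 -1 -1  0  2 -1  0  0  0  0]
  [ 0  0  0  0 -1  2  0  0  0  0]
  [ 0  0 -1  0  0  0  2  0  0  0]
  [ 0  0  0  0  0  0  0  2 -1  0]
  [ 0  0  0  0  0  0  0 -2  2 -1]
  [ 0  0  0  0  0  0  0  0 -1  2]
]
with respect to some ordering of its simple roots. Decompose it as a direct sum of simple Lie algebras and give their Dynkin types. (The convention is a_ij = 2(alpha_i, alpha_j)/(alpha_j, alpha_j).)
The diagram associated to this matrix has two connected components: the simple roots {alpha_8, alpha_9, alpha_10} form a chain of 3 nodes with a double edge at one end; the terminal node there is the unique short simple root (B_3), and {alpha_1, alpha_2, alpha_3, alpha_4, alpha_5, alpha_6, alpha_7} form a chain of 6 nodes with one extra node attached to the third node from one end (E_7). A semisimple Lie algebra decomposes uniquely as the direct sum of simple ideals, one per connected component of its Dynkin diagram, so g ≅ B_3 ⊕ E_7 (dimension 21 + 133 = 154).

B_3 ⊕ E_7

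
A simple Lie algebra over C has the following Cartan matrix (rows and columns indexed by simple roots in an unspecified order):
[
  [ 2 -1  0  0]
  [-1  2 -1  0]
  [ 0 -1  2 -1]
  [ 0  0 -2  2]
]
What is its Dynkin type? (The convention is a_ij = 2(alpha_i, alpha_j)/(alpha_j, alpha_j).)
C4

The matrix has rank 4 with 2's on the diagonal. Reading the off-diagonal entries as Dynkin edges (a single edge where a_ij = a_ji = -1; a double or triple edge where a_ij * a_ji = 2 or 3), the diagram is a chain of 4 nodes with a double edge at one end; the terminal node there is the unique long simple root (C_4). One simple-root ordering that puts it in standard form is (alpha_1, alpha_2, alpha_3, alpha_4). So the algebra is type C_4, i.e. sp(8).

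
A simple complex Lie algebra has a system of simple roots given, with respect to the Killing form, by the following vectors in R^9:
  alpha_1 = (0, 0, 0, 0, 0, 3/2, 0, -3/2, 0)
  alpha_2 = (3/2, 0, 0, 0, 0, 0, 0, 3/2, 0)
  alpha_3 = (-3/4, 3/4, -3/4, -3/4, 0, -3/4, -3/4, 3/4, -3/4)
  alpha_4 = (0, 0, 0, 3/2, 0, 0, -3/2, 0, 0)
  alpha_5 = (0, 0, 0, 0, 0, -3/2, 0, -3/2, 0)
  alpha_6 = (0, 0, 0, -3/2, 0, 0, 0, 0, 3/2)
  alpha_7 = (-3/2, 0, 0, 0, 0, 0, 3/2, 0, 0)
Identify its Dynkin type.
Compute the Cartan integers a_ij = 2(alpha_i, alpha_j)/(alpha_j, alpha_j); the resulting 7x7 Cartan matrix is
[[2, -1, -1, 0, 0, 0, 0], [-1, 2, 0, 0, -1, 0, -1], [-1, 0, 2, 0, 0, 0, 0], [0, 0, 0, 2, 0, -1, -1], [0, -1, 0, 0, 2, 0, 0], [0, 0, 0, -1, 0, 2, 0], [0, -1, 0, -1, 0, 0, 2]].
All simple roots have the same length, so the diagram is simply laced. The associated Dynkin diagram is a chain of 6 nodes with one extra node attached to the third node from one end (E_7), so the type is E_7.

E7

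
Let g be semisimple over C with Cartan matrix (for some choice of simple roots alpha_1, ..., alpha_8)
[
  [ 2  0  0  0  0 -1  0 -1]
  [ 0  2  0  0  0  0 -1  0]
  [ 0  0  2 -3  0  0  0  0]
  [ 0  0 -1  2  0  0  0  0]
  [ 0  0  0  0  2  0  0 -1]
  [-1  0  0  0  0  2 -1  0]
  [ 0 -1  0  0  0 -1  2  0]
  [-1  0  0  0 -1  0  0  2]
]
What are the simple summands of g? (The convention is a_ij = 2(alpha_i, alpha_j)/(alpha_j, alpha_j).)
The diagram associated to this matrix has two connected components: the simple roots {alpha_1, alpha_2, alpha_5, alpha_6, alpha_7, alpha_8} form a chain of 6 nodes with single edges (A_6), and {alpha_3, alpha_4} form two nodes joined by a triple edge (G_2). A semisimple Lie algebra decomposes uniquely as the direct sum of simple ideals, one per connected component of its Dynkin diagram, so g ≅ A_6 ⊕ G_2 (dimension 48 + 14 = 62).

type A_6 + type G_2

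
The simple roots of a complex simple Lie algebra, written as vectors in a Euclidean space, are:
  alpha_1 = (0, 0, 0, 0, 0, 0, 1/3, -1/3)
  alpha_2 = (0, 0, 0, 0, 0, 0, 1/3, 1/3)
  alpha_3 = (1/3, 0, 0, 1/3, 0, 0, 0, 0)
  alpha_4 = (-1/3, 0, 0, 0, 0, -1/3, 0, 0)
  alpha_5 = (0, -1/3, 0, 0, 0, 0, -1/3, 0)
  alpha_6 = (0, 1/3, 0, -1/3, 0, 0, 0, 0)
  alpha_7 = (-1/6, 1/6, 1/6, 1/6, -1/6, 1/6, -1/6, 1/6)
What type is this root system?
Compute the Cartan integers a_ij = 2(alpha_i, alpha_j)/(alpha_j, alpha_j); the resulting 7x7 Cartan matrix is
[[2, 0, 0, 0, -1, 0, -1], [0, 2, 0, 0, -1, 0, 0], [0, 0, 2, -1, 0, -1, 0], [0, 0, -1, 2, 0, 0, 0], [-1, -1, 0, 0, 2, -1, 0], [0, 0, -1, 0, -1, 2, 0], [-1, 0, 0, 0, 0, 0, 2]].
All simple roots have the same length, so the diagram is simply laced. The associated Dynkin diagram is a chain of 6 nodes with one extra node attached to the third node from one end (E_7), so the type is E_7.

type E_7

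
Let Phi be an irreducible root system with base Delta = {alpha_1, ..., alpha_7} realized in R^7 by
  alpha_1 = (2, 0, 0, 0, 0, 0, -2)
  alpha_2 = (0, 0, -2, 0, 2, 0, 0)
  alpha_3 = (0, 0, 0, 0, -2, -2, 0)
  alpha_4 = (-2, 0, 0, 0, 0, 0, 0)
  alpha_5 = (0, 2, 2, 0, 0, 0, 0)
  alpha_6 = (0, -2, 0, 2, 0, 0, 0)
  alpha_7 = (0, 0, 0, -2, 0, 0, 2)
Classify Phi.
Compute the Cartan integers a_ij = 2(alpha_i, alpha_j)/(alpha_j, alpha_j); the resulting 7x7 Cartan matrix is
[[2, 0, 0, -2, 0, 0, -1], [0, 2, -1, 0, -1, 0, 0], [0, -1, 2, 0, 0, 0, 0], [-1, 0, 0, 2, 0, 0, 0], [0, -1, 0, 0, 2, -1, 0], [0, 0, 0, 0, -1, 2, -1], [-1, 0, 0, 0, 0, -1, 2]].
The roots have two lengths (squared-length ratio 2:1); the short ones are alpha_{4}. The associated Dynkin diagram is a chain of 7 nodes with a double edge at one end; the terminal node there is the unique short simple root (B_7), so the type is B_7 (the algebra so(15)).

B7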